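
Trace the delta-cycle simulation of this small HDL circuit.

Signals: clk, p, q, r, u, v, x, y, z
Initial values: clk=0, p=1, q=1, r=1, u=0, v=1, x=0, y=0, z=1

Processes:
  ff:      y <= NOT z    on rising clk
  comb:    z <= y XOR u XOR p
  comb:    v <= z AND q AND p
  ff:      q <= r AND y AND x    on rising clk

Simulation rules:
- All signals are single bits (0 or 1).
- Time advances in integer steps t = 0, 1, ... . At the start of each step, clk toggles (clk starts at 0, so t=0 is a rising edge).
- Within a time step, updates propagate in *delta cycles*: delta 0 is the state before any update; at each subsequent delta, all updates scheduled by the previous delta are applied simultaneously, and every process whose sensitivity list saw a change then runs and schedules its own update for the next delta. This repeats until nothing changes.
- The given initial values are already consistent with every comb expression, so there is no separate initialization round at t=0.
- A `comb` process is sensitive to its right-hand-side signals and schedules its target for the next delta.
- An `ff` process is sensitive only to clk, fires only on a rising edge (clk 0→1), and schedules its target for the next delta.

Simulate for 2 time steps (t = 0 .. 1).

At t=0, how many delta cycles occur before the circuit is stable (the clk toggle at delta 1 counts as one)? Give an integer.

3

t=0 Δ0: q=1 x=0 v=1 p=1 y=0 r=1 u=0 clk=0 z=1
  Δ1: clk:0→1
  Δ2: q:1→0
  Δ3: v:1→0
  (3Δ to stable)
t=1 Δ0: q=0 x=0 v=0 p=1 y=0 r=1 u=0 clk=1 z=1
  Δ1: clk:1→0
  (1Δ to stable)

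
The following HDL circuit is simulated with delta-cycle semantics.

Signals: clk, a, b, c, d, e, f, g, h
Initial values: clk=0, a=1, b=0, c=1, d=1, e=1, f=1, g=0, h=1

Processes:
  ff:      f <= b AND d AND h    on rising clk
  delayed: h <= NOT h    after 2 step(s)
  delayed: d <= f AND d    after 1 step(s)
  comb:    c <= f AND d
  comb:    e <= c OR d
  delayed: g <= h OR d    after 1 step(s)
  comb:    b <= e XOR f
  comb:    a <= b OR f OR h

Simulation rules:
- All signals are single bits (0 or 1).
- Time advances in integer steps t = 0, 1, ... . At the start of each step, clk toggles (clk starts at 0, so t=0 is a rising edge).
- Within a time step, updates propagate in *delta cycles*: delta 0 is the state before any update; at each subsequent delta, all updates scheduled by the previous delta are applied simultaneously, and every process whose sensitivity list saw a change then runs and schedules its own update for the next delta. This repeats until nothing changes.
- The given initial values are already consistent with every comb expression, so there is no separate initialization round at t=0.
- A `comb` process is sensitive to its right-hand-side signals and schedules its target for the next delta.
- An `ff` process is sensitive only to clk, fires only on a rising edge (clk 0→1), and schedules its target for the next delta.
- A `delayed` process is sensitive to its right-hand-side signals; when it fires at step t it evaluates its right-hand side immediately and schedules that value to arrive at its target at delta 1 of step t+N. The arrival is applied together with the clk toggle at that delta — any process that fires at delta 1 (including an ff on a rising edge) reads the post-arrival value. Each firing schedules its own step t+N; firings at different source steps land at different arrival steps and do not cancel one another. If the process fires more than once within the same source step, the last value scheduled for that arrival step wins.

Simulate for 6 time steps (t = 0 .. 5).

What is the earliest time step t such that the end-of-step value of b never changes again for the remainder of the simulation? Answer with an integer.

1

t0.Δ0 a=1 b=0 g=0 e=1 f=1 clk=0 c=1 h=1 d=1
t0.Δ1 a=1 b=0 g=0 e=1 f=1 clk=1 c=1 h=1 d=1
t0.Δ2 a=1 b=0 g=0 e=1 f=0 clk=1 c=1 h=1 d=1
t0.Δ3 a=1 b=1 g=0 e=1 f=0 clk=1 c=0 h=1 d=1
t1.Δ0 a=1 b=1 g=0 e=1 f=0 clk=1 c=0 h=1 d=1
t1.Δ1 a=1 b=1 g=0 e=1 f=0 clk=0 c=0 h=1 d=0
t1.Δ2 a=1 b=1 g=0 e=0 f=0 clk=0 c=0 h=1 d=0
t1.Δ3 a=1 b=0 g=0 e=0 f=0 clk=0 c=0 h=1 d=0
t2.Δ0 a=1 b=0 g=0 e=0 f=0 clk=0 c=0 h=1 d=0
t2.Δ1 a=1 b=0 g=1 e=0 f=0 clk=1 c=0 h=1 d=0
t3.Δ0 a=1 b=0 g=1 e=0 f=0 clk=1 c=0 h=1 d=0
t3.Δ1 a=1 b=0 g=1 e=0 f=0 clk=0 c=0 h=1 d=0
t4.Δ0 a=1 b=0 g=1 e=0 f=0 clk=0 c=0 h=1 d=0
t4.Δ1 a=1 b=0 g=1 e=0 f=0 clk=1 c=0 h=1 d=0
t5.Δ0 a=1 b=0 g=1 e=0 f=0 clk=1 c=0 h=1 d=0
t5.Δ1 a=1 b=0 g=1 e=0 f=0 clk=0 c=0 h=1 d=0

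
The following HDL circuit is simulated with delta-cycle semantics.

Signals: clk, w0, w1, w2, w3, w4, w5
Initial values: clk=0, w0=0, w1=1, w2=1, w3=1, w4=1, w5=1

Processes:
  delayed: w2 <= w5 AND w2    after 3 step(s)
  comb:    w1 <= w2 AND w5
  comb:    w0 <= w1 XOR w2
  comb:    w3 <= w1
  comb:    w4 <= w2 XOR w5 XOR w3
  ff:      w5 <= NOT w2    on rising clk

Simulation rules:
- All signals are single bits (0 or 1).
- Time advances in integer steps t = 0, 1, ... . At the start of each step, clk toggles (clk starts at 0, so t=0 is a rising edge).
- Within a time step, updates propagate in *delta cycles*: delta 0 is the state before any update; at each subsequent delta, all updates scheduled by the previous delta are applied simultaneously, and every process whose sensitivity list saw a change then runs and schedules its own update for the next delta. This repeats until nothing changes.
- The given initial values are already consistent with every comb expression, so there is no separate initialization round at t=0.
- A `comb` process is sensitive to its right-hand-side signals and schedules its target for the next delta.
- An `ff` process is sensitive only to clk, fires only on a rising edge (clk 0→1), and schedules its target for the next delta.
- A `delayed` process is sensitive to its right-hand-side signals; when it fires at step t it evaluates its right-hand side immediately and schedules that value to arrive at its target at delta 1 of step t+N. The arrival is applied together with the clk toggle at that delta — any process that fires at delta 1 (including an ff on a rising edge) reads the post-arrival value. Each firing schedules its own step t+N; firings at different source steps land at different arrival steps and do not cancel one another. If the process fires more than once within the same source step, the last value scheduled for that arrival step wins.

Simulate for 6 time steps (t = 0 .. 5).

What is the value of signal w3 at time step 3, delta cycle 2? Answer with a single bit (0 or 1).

0

[bits: w3,w4,w0,w5,clk,w1,w2]
t=0: Δ0=1101011 Δ1=1101111 Δ2=1100111 Δ3=1000101 Δ4=0010101 Δ5=0110101 | 5Δ
t=1: Δ0=0110101 Δ1=0110001 | 1Δ
t=2: Δ0=0110001 Δ1=0110101 | 1Δ
t=3: Δ0=0110101 Δ1=0110000 Δ2=0000000 | 2Δ
t=4: Δ0=0000000 Δ1=0000100 Δ2=0001100 Δ3=0101100 | 3Δ
t=5: Δ0=0101100 Δ1=0101000 | 1Δ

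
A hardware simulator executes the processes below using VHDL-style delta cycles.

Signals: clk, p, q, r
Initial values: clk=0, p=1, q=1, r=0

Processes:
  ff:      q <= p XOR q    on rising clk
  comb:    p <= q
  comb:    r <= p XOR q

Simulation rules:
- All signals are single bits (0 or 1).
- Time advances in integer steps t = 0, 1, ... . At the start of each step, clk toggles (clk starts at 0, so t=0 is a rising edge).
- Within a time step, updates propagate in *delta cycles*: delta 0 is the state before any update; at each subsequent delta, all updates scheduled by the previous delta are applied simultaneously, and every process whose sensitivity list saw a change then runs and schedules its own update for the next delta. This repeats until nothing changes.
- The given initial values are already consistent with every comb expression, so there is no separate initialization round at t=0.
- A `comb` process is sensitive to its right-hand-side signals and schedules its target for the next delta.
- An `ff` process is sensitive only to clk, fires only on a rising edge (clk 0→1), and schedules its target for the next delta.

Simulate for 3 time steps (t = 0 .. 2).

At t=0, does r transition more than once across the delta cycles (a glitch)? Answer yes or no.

t0.Δ0 r=0 q=1 clk=0 p=1
t0.Δ1 r=0 q=1 clk=1 p=1
t0.Δ2 r=0 q=0 clk=1 p=1
t0.Δ3 r=1 q=0 clk=1 p=0
t0.Δ4 r=0 q=0 clk=1 p=0
t1.Δ0 r=0 q=0 clk=1 p=0
t1.Δ1 r=0 q=0 clk=0 p=0
t2.Δ0 r=0 q=0 clk=0 p=0
t2.Δ1 r=0 q=0 clk=1 p=0

yes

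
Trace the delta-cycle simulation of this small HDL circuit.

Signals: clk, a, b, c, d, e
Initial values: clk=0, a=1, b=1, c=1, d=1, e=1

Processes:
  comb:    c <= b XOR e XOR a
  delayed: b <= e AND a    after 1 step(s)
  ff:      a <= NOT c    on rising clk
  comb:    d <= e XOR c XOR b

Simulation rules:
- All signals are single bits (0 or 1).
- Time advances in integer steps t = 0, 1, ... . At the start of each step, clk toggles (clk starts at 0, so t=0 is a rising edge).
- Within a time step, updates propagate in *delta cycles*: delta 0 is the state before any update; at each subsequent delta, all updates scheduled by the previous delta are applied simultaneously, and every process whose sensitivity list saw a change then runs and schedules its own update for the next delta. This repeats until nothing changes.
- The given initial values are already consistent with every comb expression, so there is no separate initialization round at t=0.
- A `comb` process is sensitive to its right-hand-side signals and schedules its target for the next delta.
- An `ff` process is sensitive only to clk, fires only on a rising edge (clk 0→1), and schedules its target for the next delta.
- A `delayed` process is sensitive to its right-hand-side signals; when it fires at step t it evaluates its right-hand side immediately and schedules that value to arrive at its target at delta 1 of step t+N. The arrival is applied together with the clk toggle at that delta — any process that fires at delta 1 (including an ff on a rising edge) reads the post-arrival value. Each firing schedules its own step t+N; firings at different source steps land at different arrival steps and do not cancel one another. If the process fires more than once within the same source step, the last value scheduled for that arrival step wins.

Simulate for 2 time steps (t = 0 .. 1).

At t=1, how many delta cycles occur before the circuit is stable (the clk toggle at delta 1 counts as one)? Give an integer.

t=0 Δ0: d=1 c=1 clk=0 e=1 a=1 b=1
  Δ1: clk:0→1
  Δ2: a:1→0
  Δ3: c:1→0
  Δ4: d:1→0
  (4Δ to stable)
t=1 Δ0: d=0 c=0 clk=1 e=1 a=0 b=1
  Δ1: clk:1→0, b:1→0
  Δ2: d:0→1, c:0→1
  Δ3: d:1→0
  (3Δ to stable)

3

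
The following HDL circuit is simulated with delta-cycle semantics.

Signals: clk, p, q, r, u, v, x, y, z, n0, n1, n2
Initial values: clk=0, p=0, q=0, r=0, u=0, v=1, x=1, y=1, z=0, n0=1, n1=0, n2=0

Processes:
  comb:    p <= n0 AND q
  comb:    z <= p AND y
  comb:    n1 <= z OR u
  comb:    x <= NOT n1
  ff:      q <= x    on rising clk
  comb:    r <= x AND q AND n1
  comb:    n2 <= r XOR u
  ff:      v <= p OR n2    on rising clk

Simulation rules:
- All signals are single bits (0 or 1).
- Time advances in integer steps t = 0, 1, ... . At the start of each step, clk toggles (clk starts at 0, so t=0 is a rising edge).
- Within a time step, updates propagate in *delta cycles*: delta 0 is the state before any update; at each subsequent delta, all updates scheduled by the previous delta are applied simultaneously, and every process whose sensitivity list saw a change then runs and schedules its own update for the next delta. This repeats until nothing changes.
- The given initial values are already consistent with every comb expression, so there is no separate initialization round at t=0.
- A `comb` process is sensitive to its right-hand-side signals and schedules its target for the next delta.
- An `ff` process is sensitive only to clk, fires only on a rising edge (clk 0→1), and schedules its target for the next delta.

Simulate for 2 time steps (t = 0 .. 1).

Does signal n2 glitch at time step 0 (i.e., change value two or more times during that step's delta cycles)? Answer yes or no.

t=0 Δ0: r=0 u=0 clk=0 n2=0 p=0 x=1 q=0 n0=1 n1=0 z=0 y=1 v=1
  Δ1: clk:0→1
  Δ2: q:0→1, v:1→0
  Δ3: p:0→1
  Δ4: z:0→1
  Δ5: n1:0→1
  Δ6: r:0→1, x:1→0
  Δ7: r:1→0, n2:0→1
  Δ8: n2:1→0
  (8Δ to stable)
t=1 Δ0: r=0 u=0 clk=1 n2=0 p=1 x=0 q=1 n0=1 n1=1 z=1 y=1 v=0
  Δ1: clk:1→0
  (1Δ to stable)

yes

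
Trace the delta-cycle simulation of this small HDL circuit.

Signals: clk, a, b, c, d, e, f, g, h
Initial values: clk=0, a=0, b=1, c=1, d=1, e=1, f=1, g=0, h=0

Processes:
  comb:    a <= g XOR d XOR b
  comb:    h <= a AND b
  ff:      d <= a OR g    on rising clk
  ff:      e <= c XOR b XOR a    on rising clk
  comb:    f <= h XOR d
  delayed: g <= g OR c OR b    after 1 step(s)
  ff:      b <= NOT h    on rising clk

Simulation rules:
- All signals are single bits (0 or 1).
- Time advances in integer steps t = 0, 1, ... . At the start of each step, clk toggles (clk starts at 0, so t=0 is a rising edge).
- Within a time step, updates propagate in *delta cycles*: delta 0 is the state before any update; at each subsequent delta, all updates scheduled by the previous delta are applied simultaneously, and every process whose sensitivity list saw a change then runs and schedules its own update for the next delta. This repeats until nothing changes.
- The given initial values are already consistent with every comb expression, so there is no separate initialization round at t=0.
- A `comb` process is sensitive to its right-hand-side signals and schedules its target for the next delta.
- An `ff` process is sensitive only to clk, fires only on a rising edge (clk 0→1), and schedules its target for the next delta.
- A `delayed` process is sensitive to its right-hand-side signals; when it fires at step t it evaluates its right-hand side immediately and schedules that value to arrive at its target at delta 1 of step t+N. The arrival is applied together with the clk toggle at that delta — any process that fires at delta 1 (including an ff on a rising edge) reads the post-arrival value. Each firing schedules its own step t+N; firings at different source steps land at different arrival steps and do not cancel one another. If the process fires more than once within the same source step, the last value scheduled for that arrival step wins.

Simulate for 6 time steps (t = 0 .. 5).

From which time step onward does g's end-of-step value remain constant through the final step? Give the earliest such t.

t=0 Δ0: e=1 h=0 a=0 d=1 g=0 clk=0 f=1 b=1 c=1
  Δ1: clk:0→1
  Δ2: e:1→0, d:1→0
  Δ3: a:0→1, f:1→0
  Δ4: h:0→1
  Δ5: f:0→1
  (5Δ to stable)
t=1 Δ0: e=0 h=1 a=1 d=0 g=0 clk=1 f=1 b=1 c=1
  Δ1: clk:1→0
  (1Δ to stable)
t=2 Δ0: e=0 h=1 a=1 d=0 g=0 clk=0 f=1 b=1 c=1
  Δ1: clk:0→1
  Δ2: e:0→1, d:0→1, b:1→0
  Δ3: h:1→0, f:1→0
  Δ4: f:0→1
  (4Δ to stable)
t=3 Δ0: e=1 h=0 a=1 d=1 g=0 clk=1 f=1 b=0 c=1
  Δ1: g:0→1, clk:1→0
  Δ2: a:1→0
  (2Δ to stable)
t=4 Δ0: e=1 h=0 a=0 d=1 g=1 clk=0 f=1 b=0 c=1
  Δ1: clk:0→1
  Δ2: b:0→1
  Δ3: a:0→1
  Δ4: h:0→1
  Δ5: f:1→0
  (5Δ to stable)
t=5 Δ0: e=1 h=1 a=1 d=1 g=1 clk=1 f=0 b=1 c=1
  Δ1: clk:1→0
  (1Δ to stable)

3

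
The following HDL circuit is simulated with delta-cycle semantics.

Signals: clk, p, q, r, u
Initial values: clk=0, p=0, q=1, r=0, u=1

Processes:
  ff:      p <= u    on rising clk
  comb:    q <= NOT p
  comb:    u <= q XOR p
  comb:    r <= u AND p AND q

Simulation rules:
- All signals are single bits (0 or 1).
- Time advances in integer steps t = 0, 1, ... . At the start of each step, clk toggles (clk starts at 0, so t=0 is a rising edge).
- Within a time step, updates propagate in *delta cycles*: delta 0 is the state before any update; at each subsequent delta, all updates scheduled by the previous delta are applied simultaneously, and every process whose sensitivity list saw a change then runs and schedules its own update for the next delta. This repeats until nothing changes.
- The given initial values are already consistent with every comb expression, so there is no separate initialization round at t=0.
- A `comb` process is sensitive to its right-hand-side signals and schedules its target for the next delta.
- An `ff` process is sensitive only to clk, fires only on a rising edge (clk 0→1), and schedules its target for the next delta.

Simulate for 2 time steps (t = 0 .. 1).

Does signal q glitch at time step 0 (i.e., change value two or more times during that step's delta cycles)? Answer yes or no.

t0.Δ0 u=1 p=0 clk=0 q=1 r=0
t0.Δ1 u=1 p=0 clk=1 q=1 r=0
t0.Δ2 u=1 p=1 clk=1 q=1 r=0
t0.Δ3 u=0 p=1 clk=1 q=0 r=1
t0.Δ4 u=1 p=1 clk=1 q=0 r=0
t1.Δ0 u=1 p=1 clk=1 q=0 r=0
t1.Δ1 u=1 p=1 clk=0 q=0 r=0

no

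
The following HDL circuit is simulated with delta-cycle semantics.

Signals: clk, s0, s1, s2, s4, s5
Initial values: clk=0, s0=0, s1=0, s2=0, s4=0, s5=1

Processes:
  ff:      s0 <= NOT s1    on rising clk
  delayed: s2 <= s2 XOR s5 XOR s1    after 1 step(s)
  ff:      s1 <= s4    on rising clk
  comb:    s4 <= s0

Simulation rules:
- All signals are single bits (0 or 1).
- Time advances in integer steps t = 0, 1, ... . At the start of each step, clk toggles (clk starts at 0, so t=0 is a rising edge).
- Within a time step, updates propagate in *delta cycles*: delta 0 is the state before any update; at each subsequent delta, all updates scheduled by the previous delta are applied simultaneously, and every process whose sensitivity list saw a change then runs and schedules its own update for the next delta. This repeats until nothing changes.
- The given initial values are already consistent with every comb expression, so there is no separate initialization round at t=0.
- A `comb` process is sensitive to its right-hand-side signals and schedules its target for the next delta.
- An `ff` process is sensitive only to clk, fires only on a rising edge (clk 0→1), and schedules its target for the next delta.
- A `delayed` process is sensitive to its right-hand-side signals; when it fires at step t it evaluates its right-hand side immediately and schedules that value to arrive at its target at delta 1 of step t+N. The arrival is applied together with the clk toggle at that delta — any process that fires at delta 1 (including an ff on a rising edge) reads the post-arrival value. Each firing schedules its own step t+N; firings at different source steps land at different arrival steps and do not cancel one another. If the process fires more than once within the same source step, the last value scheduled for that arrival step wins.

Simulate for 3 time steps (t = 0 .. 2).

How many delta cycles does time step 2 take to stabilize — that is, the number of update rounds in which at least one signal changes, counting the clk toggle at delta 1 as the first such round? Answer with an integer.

2

t=0 Δ0: s5=1 clk=0 s4=0 s1=0 s0=0 s2=0
  Δ1: clk:0→1
  Δ2: s0:0→1
  Δ3: s4:0→1
  (3Δ to stable)
t=1 Δ0: s5=1 clk=1 s4=1 s1=0 s0=1 s2=0
  Δ1: clk:1→0
  (1Δ to stable)
t=2 Δ0: s5=1 clk=0 s4=1 s1=0 s0=1 s2=0
  Δ1: clk:0→1
  Δ2: s1:0→1
  (2Δ to stable)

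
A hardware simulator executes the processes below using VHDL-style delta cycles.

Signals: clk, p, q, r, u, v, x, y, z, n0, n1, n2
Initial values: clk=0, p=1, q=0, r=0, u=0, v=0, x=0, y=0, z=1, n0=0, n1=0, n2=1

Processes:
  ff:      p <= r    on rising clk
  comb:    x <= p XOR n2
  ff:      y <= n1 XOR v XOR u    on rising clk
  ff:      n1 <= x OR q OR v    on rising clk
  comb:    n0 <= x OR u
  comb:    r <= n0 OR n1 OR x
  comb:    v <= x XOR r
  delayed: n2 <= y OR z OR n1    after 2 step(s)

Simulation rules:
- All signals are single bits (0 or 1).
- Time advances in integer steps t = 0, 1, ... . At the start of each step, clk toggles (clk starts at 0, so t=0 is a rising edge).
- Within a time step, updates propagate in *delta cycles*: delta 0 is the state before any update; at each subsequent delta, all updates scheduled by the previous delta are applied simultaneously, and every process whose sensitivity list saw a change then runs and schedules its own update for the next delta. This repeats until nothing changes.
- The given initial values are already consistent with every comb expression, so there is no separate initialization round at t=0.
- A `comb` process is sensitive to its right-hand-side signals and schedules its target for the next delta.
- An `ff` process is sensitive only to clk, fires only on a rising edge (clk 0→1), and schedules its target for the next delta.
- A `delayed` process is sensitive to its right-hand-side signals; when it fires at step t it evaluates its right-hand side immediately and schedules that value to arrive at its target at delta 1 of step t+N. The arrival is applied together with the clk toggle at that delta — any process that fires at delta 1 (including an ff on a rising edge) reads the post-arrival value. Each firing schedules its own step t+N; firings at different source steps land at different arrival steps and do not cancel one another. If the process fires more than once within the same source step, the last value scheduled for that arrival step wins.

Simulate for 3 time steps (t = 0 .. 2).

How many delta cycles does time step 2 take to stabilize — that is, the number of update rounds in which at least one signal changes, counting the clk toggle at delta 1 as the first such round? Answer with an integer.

[bits: q,clk,u,z,x,v,n0,p,n2,y,n1,r]
t=0: Δ0=000100011000 Δ1=010100011000 Δ2=010100001000 Δ3=010110001000 Δ4=010111101001 Δ5=010110101001 | 5Δ
t=1: Δ0=010110101001 Δ1=000110101001 | 1Δ
t=2: Δ0=000110101001 Δ1=010110101001 Δ2=010110111011 Δ3=010100111011 Δ4=010101011011 | 4Δ

4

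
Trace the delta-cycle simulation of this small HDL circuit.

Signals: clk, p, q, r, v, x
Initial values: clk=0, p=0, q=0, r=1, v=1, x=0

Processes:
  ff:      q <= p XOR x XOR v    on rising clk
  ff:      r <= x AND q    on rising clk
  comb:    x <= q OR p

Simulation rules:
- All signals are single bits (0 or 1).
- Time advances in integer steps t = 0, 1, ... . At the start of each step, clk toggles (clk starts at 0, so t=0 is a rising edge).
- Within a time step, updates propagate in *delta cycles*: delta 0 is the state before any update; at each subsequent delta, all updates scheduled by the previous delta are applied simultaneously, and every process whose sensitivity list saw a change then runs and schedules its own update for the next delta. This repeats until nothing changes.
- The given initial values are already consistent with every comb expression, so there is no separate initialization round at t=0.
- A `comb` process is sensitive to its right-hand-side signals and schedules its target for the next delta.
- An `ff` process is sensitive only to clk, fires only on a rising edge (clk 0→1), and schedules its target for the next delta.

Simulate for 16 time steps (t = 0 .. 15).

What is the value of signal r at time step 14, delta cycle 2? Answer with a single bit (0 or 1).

[bits: q,p,x,clk,v,r]
t=0: Δ0=000011 Δ1=000111 Δ2=100110 Δ3=101110 | 3Δ
t=1: Δ0=101110 Δ1=101010 | 1Δ
t=2: Δ0=101010 Δ1=101110 Δ2=001111 Δ3=000111 | 3Δ
t=3: Δ0=000111 Δ1=000011 | 1Δ
t=4: Δ0=000011 Δ1=000111 Δ2=100110 Δ3=101110 | 3Δ
t=5: Δ0=101110 Δ1=101010 | 1Δ
t=6: Δ0=101010 Δ1=101110 Δ2=001111 Δ3=000111 | 3Δ
t=7: Δ0=000111 Δ1=000011 | 1Δ
t=8: Δ0=000011 Δ1=000111 Δ2=100110 Δ3=101110 | 3Δ
t=9: Δ0=101110 Δ1=101010 | 1Δ
t=10: Δ0=101010 Δ1=101110 Δ2=001111 Δ3=000111 | 3Δ
t=11: Δ0=000111 Δ1=000011 | 1Δ
t=12: Δ0=000011 Δ1=000111 Δ2=100110 Δ3=101110 | 3Δ
t=13: Δ0=101110 Δ1=101010 | 1Δ
t=14: Δ0=101010 Δ1=101110 Δ2=001111 Δ3=000111 | 3Δ
t=15: Δ0=000111 Δ1=000011 | 1Δ

1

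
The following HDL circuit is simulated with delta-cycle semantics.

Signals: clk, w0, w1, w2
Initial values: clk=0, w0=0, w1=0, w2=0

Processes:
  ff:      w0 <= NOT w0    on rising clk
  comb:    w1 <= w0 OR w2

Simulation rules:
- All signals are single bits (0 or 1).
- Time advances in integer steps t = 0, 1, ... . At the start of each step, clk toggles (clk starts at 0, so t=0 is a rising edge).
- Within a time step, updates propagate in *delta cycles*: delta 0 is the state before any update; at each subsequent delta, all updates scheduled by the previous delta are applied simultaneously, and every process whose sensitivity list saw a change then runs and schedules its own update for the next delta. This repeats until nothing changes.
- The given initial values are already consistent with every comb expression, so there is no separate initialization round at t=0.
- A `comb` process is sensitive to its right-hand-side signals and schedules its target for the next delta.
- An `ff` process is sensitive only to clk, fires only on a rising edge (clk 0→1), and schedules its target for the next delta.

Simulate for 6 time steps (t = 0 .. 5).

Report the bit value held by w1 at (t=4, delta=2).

0

[bits: w1,clk,w0,w2]
t=0: Δ0=0000 Δ1=0100 Δ2=0110 Δ3=1110 | 3Δ
t=1: Δ0=1110 Δ1=1010 | 1Δ
t=2: Δ0=1010 Δ1=1110 Δ2=1100 Δ3=0100 | 3Δ
t=3: Δ0=0100 Δ1=0000 | 1Δ
t=4: Δ0=0000 Δ1=0100 Δ2=0110 Δ3=1110 | 3Δ
t=5: Δ0=1110 Δ1=1010 | 1Δ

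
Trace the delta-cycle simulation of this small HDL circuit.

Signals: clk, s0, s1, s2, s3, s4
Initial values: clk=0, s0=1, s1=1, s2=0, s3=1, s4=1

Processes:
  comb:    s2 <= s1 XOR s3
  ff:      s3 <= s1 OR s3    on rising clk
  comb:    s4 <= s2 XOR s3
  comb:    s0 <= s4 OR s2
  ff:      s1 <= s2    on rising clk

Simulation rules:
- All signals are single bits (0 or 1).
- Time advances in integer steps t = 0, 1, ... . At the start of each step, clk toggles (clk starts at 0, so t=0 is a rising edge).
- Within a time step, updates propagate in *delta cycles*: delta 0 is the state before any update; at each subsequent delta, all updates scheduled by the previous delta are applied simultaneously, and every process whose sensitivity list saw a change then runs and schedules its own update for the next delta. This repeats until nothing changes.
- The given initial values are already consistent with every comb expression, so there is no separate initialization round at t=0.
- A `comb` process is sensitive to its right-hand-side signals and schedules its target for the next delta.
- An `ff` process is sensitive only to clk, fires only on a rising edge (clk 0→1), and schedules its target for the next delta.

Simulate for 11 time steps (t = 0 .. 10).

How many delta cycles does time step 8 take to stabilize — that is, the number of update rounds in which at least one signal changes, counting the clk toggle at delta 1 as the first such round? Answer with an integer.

4

t0.Δ0 s3=1 s2=0 s1=1 clk=0 s0=1 s4=1
t0.Δ1 s3=1 s2=0 s1=1 clk=1 s0=1 s4=1
t0.Δ2 s3=1 s2=0 s1=0 clk=1 s0=1 s4=1
t0.Δ3 s3=1 s2=1 s1=0 clk=1 s0=1 s4=1
t0.Δ4 s3=1 s2=1 s1=0 clk=1 s0=1 s4=0
t1.Δ0 s3=1 s2=1 s1=0 clk=1 s0=1 s4=0
t1.Δ1 s3=1 s2=1 s1=0 clk=0 s0=1 s4=0
t2.Δ0 s3=1 s2=1 s1=0 clk=0 s0=1 s4=0
t2.Δ1 s3=1 s2=1 s1=0 clk=1 s0=1 s4=0
t2.Δ2 s3=1 s2=1 s1=1 clk=1 s0=1 s4=0
t2.Δ3 s3=1 s2=0 s1=1 clk=1 s0=1 s4=0
t2.Δ4 s3=1 s2=0 s1=1 clk=1 s0=0 s4=1
t2.Δ5 s3=1 s2=0 s1=1 clk=1 s0=1 s4=1
t3.Δ0 s3=1 s2=0 s1=1 clk=1 s0=1 s4=1
t3.Δ1 s3=1 s2=0 s1=1 clk=0 s0=1 s4=1
t4.Δ0 s3=1 s2=0 s1=1 clk=0 s0=1 s4=1
t4.Δ1 s3=1 s2=0 s1=1 clk=1 s0=1 s4=1
t4.Δ2 s3=1 s2=0 s1=0 clk=1 s0=1 s4=1
t4.Δ3 s3=1 s2=1 s1=0 clk=1 s0=1 s4=1
t4.Δ4 s3=1 s2=1 s1=0 clk=1 s0=1 s4=0
t5.Δ0 s3=1 s2=1 s1=0 clk=1 s0=1 s4=0
t5.Δ1 s3=1 s2=1 s1=0 clk=0 s0=1 s4=0
t6.Δ0 s3=1 s2=1 s1=0 clk=0 s0=1 s4=0
t6.Δ1 s3=1 s2=1 s1=0 clk=1 s0=1 s4=0
t6.Δ2 s3=1 s2=1 s1=1 clk=1 s0=1 s4=0
t6.Δ3 s3=1 s2=0 s1=1 clk=1 s0=1 s4=0
t6.Δ4 s3=1 s2=0 s1=1 clk=1 s0=0 s4=1
t6.Δ5 s3=1 s2=0 s1=1 clk=1 s0=1 s4=1
t7.Δ0 s3=1 s2=0 s1=1 clk=1 s0=1 s4=1
t7.Δ1 s3=1 s2=0 s1=1 clk=0 s0=1 s4=1
t8.Δ0 s3=1 s2=0 s1=1 clk=0 s0=1 s4=1
t8.Δ1 s3=1 s2=0 s1=1 clk=1 s0=1 s4=1
t8.Δ2 s3=1 s2=0 s1=0 clk=1 s0=1 s4=1
t8.Δ3 s3=1 s2=1 s1=0 clk=1 s0=1 s4=1
t8.Δ4 s3=1 s2=1 s1=0 clk=1 s0=1 s4=0
t9.Δ0 s3=1 s2=1 s1=0 clk=1 s0=1 s4=0
t9.Δ1 s3=1 s2=1 s1=0 clk=0 s0=1 s4=0
t10.Δ0 s3=1 s2=1 s1=0 clk=0 s0=1 s4=0
t10.Δ1 s3=1 s2=1 s1=0 clk=1 s0=1 s4=0
t10.Δ2 s3=1 s2=1 s1=1 clk=1 s0=1 s4=0
t10.Δ3 s3=1 s2=0 s1=1 clk=1 s0=1 s4=0
t10.Δ4 s3=1 s2=0 s1=1 clk=1 s0=0 s4=1
t10.Δ5 s3=1 s2=0 s1=1 clk=1 s0=1 s4=1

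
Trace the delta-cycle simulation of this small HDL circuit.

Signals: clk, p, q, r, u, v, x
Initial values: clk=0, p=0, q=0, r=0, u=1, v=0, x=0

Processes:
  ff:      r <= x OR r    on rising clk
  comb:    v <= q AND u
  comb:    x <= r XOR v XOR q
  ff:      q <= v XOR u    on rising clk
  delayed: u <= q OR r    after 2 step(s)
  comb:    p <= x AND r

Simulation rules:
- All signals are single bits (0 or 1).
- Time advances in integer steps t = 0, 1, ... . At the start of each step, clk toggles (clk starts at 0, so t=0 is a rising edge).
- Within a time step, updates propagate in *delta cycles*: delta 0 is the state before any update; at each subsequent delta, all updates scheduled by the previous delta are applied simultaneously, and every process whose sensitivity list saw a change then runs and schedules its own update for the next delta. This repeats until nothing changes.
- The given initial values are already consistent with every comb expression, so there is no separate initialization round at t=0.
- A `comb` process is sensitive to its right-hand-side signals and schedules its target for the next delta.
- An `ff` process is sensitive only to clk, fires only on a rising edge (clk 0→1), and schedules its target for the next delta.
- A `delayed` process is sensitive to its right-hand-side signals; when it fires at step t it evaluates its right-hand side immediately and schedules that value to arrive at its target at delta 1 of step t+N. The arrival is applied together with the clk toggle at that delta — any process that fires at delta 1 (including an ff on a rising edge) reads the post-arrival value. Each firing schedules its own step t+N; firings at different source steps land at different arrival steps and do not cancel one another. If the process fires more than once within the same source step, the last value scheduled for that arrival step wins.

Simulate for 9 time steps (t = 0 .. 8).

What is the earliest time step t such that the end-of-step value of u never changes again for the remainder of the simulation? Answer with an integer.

4

[bits: p,x,clk,r,u,v,q]
t=0: Δ0=0000100 Δ1=0010100 Δ2=0010101 Δ3=0110111 Δ4=0010111 | 4Δ
t=1: Δ0=0010111 Δ1=0000111 | 1Δ
t=2: Δ0=0000111 Δ1=0010111 Δ2=0010110 Δ3=0110100 Δ4=0010100 | 4Δ
t=3: Δ0=0010100 Δ1=0000100 | 1Δ
t=4: Δ0=0000100 Δ1=0010000 | 1Δ
t=5: Δ0=0010000 Δ1=0000000 | 1Δ
t=6: Δ0=0000000 Δ1=0010000 | 1Δ
t=7: Δ0=0010000 Δ1=0000000 | 1Δ
t=8: Δ0=0000000 Δ1=0010000 | 1Δ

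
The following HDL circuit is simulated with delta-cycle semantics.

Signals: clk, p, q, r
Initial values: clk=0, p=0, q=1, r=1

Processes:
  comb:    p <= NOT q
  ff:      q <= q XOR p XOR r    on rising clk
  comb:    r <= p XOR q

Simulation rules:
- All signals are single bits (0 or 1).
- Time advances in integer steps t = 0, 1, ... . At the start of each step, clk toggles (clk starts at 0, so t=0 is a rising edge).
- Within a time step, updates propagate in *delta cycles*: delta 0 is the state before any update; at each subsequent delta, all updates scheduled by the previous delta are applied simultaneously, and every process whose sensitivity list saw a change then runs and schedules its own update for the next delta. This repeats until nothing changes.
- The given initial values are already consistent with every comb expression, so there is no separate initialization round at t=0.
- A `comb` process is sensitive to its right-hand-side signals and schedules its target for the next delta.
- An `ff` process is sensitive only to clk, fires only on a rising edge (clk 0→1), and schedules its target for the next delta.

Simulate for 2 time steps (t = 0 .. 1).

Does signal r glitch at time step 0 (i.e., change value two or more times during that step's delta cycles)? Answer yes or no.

[bits: clk,r,p,q]
t=0: Δ0=0101 Δ1=1101 Δ2=1100 Δ3=1010 Δ4=1110 | 4Δ
t=1: Δ0=1110 Δ1=0110 | 1Δ

yes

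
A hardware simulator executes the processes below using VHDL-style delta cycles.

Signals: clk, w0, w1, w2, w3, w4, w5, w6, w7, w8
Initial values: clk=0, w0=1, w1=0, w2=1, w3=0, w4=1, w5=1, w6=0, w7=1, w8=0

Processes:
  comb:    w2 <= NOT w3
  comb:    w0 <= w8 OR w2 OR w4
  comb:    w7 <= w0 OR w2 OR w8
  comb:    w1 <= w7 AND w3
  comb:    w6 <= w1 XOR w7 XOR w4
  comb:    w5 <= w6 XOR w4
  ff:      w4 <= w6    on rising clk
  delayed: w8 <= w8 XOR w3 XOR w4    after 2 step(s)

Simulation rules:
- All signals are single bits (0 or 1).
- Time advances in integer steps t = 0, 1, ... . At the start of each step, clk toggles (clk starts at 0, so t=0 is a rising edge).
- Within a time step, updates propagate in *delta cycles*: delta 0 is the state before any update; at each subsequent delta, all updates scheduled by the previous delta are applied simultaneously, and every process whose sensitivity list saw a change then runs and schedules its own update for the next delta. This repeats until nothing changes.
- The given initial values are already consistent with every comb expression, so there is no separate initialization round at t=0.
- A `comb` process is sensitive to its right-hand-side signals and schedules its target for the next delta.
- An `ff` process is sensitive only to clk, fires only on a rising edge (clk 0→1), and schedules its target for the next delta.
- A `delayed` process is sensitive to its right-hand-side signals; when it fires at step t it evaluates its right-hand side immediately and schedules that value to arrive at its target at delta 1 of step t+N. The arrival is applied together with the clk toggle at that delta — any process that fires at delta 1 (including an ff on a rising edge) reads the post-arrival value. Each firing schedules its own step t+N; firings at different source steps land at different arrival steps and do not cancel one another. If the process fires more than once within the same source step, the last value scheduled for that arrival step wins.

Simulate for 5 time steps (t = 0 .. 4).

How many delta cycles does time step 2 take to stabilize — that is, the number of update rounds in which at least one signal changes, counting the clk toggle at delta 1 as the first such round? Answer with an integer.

4

t=0 Δ0: w3=0 w7=1 w4=1 w6=0 w2=1 w1=0 w8=0 w5=1 w0=1 clk=0
  Δ1: clk:0→1
  Δ2: w4:1→0
  Δ3: w6:0→1, w5:1→0
  Δ4: w5:0→1
  (4Δ to stable)
t=1 Δ0: w3=0 w7=1 w4=0 w6=1 w2=1 w1=0 w8=0 w5=1 w0=1 clk=1
  Δ1: clk:1→0
  (1Δ to stable)
t=2 Δ0: w3=0 w7=1 w4=0 w6=1 w2=1 w1=0 w8=0 w5=1 w0=1 clk=0
  Δ1: clk:0→1
  Δ2: w4:0→1
  Δ3: w6:1→0, w5:1→0
  Δ4: w5:0→1
  (4Δ to stable)
t=3 Δ0: w3=0 w7=1 w4=1 w6=0 w2=1 w1=0 w8=0 w5=1 w0=1 clk=1
  Δ1: clk:1→0
  (1Δ to stable)
t=4 Δ0: w3=0 w7=1 w4=1 w6=0 w2=1 w1=0 w8=0 w5=1 w0=1 clk=0
  Δ1: w8:0→1, clk:0→1
  Δ2: w4:1→0
  Δ3: w6:0→1, w5:1→0
  Δ4: w5:0→1
  (4Δ to stable)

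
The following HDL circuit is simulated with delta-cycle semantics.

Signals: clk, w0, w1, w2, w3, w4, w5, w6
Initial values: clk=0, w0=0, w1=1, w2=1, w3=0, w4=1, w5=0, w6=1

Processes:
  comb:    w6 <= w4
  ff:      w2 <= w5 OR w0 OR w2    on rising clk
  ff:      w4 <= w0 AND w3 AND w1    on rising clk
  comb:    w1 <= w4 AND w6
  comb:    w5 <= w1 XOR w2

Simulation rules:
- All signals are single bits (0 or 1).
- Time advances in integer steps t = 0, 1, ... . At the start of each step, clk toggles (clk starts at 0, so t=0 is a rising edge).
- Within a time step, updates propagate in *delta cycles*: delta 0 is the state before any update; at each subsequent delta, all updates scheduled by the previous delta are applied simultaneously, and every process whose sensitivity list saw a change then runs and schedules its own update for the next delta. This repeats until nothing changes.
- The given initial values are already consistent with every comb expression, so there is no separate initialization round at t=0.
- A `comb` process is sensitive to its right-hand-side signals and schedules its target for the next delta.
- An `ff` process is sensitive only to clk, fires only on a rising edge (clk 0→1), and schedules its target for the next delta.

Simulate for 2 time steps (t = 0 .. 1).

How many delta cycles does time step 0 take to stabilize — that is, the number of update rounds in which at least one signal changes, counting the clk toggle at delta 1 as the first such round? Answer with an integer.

4

t0.Δ0 w4=1 clk=0 w5=0 w6=1 w0=0 w1=1 w3=0 w2=1
t0.Δ1 w4=1 clk=1 w5=0 w6=1 w0=0 w1=1 w3=0 w2=1
t0.Δ2 w4=0 clk=1 w5=0 w6=1 w0=0 w1=1 w3=0 w2=1
t0.Δ3 w4=0 clk=1 w5=0 w6=0 w0=0 w1=0 w3=0 w2=1
t0.Δ4 w4=0 clk=1 w5=1 w6=0 w0=0 w1=0 w3=0 w2=1
t1.Δ0 w4=0 clk=1 w5=1 w6=0 w0=0 w1=0 w3=0 w2=1
t1.Δ1 w4=0 clk=0 w5=1 w6=0 w0=0 w1=0 w3=0 w2=1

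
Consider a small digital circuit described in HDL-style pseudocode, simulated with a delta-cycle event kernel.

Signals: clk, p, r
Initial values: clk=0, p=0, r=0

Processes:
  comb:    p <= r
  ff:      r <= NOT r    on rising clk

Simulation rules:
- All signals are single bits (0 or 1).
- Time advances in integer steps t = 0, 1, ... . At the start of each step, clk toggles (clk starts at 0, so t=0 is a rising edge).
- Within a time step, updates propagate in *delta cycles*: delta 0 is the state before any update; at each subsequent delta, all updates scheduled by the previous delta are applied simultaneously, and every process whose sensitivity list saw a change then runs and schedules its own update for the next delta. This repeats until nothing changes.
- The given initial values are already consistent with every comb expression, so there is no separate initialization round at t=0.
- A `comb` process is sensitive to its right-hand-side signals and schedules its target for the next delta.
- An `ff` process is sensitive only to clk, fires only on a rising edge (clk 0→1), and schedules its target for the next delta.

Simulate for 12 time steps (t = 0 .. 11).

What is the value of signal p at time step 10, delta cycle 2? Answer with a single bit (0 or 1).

1

t=0 Δ0: p=0 r=0 clk=0
  Δ1: clk:0→1
  Δ2: r:0→1
  Δ3: p:0→1
  (3Δ to stable)
t=1 Δ0: p=1 r=1 clk=1
  Δ1: clk:1→0
  (1Δ to stable)
t=2 Δ0: p=1 r=1 clk=0
  Δ1: clk:0→1
  Δ2: r:1→0
  Δ3: p:1→0
  (3Δ to stable)
t=3 Δ0: p=0 r=0 clk=1
  Δ1: clk:1→0
  (1Δ to stable)
t=4 Δ0: p=0 r=0 clk=0
  Δ1: clk:0→1
  Δ2: r:0→1
  Δ3: p:0→1
  (3Δ to stable)
t=5 Δ0: p=1 r=1 clk=1
  Δ1: clk:1→0
  (1Δ to stable)
t=6 Δ0: p=1 r=1 clk=0
  Δ1: clk:0→1
  Δ2: r:1→0
  Δ3: p:1→0
  (3Δ to stable)
t=7 Δ0: p=0 r=0 clk=1
  Δ1: clk:1→0
  (1Δ to stable)
t=8 Δ0: p=0 r=0 clk=0
  Δ1: clk:0→1
  Δ2: r:0→1
  Δ3: p:0→1
  (3Δ to stable)
t=9 Δ0: p=1 r=1 clk=1
  Δ1: clk:1→0
  (1Δ to stable)
t=10 Δ0: p=1 r=1 clk=0
  Δ1: clk:0→1
  Δ2: r:1→0
  Δ3: p:1→0
  (3Δ to stable)
t=11 Δ0: p=0 r=0 clk=1
  Δ1: clk:1→0
  (1Δ to stable)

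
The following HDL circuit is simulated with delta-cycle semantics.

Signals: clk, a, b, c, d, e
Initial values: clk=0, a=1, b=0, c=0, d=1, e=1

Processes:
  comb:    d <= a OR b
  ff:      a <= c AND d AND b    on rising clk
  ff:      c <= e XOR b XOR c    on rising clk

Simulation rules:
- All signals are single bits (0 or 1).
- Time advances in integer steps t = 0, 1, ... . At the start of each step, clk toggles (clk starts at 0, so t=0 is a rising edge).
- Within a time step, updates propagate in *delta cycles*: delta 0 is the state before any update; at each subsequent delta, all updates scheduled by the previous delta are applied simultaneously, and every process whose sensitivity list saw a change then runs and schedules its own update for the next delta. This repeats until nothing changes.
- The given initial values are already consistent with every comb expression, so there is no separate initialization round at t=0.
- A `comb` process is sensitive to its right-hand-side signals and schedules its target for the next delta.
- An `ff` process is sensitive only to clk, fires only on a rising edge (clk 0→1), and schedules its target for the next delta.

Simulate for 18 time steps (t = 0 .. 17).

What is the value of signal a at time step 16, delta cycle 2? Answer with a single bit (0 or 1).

t0.Δ0 e=1 b=0 a=1 clk=0 d=1 c=0
t0.Δ1 e=1 b=0 a=1 clk=1 d=1 c=0
t0.Δ2 e=1 b=0 a=0 clk=1 d=1 c=1
t0.Δ3 e=1 b=0 a=0 clk=1 d=0 c=1
t1.Δ0 e=1 b=0 a=0 clk=1 d=0 c=1
t1.Δ1 e=1 b=0 a=0 clk=0 d=0 c=1
t2.Δ0 e=1 b=0 a=0 clk=0 d=0 c=1
t2.Δ1 e=1 b=0 a=0 clk=1 d=0 c=1
t2.Δ2 e=1 b=0 a=0 clk=1 d=0 c=0
t3.Δ0 e=1 b=0 a=0 clk=1 d=0 c=0
t3.Δ1 e=1 b=0 a=0 clk=0 d=0 c=0
t4.Δ0 e=1 b=0 a=0 clk=0 d=0 c=0
t4.Δ1 e=1 b=0 a=0 clk=1 d=0 c=0
t4.Δ2 e=1 b=0 a=0 clk=1 d=0 c=1
t5.Δ0 e=1 b=0 a=0 clk=1 d=0 c=1
t5.Δ1 e=1 b=0 a=0 clk=0 d=0 c=1
t6.Δ0 e=1 b=0 a=0 clk=0 d=0 c=1
t6.Δ1 e=1 b=0 a=0 clk=1 d=0 c=1
t6.Δ2 e=1 b=0 a=0 clk=1 d=0 c=0
t7.Δ0 e=1 b=0 a=0 clk=1 d=0 c=0
t7.Δ1 e=1 b=0 a=0 clk=0 d=0 c=0
t8.Δ0 e=1 b=0 a=0 clk=0 d=0 c=0
t8.Δ1 e=1 b=0 a=0 clk=1 d=0 c=0
t8.Δ2 e=1 b=0 a=0 clk=1 d=0 c=1
t9.Δ0 e=1 b=0 a=0 clk=1 d=0 c=1
t9.Δ1 e=1 b=0 a=0 clk=0 d=0 c=1
t10.Δ0 e=1 b=0 a=0 clk=0 d=0 c=1
t10.Δ1 e=1 b=0 a=0 clk=1 d=0 c=1
t10.Δ2 e=1 b=0 a=0 clk=1 d=0 c=0
t11.Δ0 e=1 b=0 a=0 clk=1 d=0 c=0
t11.Δ1 e=1 b=0 a=0 clk=0 d=0 c=0
t12.Δ0 e=1 b=0 a=0 clk=0 d=0 c=0
t12.Δ1 e=1 b=0 a=0 clk=1 d=0 c=0
t12.Δ2 e=1 b=0 a=0 clk=1 d=0 c=1
t13.Δ0 e=1 b=0 a=0 clk=1 d=0 c=1
t13.Δ1 e=1 b=0 a=0 clk=0 d=0 c=1
t14.Δ0 e=1 b=0 a=0 clk=0 d=0 c=1
t14.Δ1 e=1 b=0 a=0 clk=1 d=0 c=1
t14.Δ2 e=1 b=0 a=0 clk=1 d=0 c=0
t15.Δ0 e=1 b=0 a=0 clk=1 d=0 c=0
t15.Δ1 e=1 b=0 a=0 clk=0 d=0 c=0
t16.Δ0 e=1 b=0 a=0 clk=0 d=0 c=0
t16.Δ1 e=1 b=0 a=0 clk=1 d=0 c=0
t16.Δ2 e=1 b=0 a=0 clk=1 d=0 c=1
t17.Δ0 e=1 b=0 a=0 clk=1 d=0 c=1
t17.Δ1 e=1 b=0 a=0 clk=0 d=0 c=1

0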